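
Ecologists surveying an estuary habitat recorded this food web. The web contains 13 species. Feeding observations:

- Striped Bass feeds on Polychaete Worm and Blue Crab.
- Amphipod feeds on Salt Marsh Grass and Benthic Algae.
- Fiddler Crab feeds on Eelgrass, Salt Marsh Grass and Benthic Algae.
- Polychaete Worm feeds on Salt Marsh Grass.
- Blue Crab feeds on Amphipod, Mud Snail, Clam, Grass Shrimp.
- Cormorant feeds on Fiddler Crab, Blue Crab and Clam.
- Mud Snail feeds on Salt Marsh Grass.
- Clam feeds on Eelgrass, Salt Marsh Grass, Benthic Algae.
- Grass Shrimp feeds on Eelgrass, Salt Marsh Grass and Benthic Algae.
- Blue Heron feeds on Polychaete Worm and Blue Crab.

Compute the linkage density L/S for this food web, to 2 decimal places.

L/S = 1.85

There are L = 24 links among S = 13 species.
L/S = 24/13 = 1.8462 ≈ 1.85.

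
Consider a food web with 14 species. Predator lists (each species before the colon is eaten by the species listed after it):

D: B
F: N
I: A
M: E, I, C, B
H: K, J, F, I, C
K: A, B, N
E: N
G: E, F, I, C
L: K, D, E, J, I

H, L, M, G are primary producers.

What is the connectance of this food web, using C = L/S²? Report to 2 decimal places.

The web has S = 14 species and L = 25 feeding links.
C = L / S² = 25 / 196 = 0.1276 ≈ 0.13.

C = 0.13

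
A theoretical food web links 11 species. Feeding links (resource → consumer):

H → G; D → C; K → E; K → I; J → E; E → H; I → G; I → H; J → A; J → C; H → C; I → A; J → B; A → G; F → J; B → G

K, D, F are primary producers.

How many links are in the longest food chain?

4 links

One longest chain: F → J → E → H → C.
It has 5 species and 4 links.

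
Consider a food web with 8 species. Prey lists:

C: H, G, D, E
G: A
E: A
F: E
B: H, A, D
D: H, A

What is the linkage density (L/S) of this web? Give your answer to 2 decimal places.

L/S = 1.50

There are L = 12 links among S = 8 species.
L/S = 12/8 = 1.5000 ≈ 1.50.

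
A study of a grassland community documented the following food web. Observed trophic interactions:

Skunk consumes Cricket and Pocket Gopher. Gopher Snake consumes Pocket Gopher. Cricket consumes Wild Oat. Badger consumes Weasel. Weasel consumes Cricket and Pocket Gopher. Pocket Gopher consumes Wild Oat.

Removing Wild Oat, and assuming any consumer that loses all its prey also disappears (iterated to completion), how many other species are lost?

Remove Wild Oat.
Round 1: Cricket (all prey gone), Pocket Gopher (all prey gone) → extinct.
Round 2: Weasel (all prey gone), Skunk (all prey gone), Gopher Snake (all prey gone) → extinct.
Round 3: Badger (all prey gone) → extinct.
No further losses. Total secondary extinctions: 6.

6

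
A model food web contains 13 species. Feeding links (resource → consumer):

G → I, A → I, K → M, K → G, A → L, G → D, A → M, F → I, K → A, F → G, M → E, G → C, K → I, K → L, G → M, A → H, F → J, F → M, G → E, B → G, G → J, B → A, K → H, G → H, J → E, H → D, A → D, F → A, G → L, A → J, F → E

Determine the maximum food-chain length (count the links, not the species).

3 links

One longest chain: B → G → M → E.
It has 4 species and 3 links.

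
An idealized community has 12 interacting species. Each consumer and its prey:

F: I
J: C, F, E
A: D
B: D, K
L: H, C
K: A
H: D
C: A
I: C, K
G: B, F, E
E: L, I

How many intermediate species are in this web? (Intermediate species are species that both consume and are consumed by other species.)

9

Intermediate species (has both prey and predators): A, H, C, K, L, I, B, F, E.
Count: 9.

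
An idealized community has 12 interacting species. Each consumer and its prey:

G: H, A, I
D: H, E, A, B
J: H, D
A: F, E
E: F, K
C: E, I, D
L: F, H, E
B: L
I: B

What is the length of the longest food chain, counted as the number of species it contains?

One longest chain: F → E → L → B → D → C.
It has 6 species and 5 links.

6 species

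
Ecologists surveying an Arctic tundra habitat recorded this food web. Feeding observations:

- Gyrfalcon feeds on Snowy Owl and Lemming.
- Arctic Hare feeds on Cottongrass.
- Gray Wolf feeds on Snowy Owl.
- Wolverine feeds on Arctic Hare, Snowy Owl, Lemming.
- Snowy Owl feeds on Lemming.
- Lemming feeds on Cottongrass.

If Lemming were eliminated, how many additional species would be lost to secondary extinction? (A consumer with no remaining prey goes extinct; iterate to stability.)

3

Remove Lemming.
Round 1: Snowy Owl (all prey gone) → extinct.
Round 2: Gyrfalcon (all prey gone), Gray Wolf (all prey gone) → extinct.
No further losses. Total secondary extinctions: 3.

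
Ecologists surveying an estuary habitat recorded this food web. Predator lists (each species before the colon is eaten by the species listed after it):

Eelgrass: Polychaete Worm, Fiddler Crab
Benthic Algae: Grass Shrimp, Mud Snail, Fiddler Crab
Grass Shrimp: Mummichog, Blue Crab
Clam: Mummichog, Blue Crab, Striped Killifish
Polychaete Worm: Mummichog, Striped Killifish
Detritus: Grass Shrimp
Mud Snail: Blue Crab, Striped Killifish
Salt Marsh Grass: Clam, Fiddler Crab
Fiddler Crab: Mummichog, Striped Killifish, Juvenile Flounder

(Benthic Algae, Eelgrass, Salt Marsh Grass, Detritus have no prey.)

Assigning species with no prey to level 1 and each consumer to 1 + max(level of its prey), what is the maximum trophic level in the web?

Basal resources (level 1): Benthic Algae, Eelgrass, Salt Marsh Grass, Detritus.
Benthic Algae → Grass Shrimp → Blue Crab gives Blue Crab level 3.
No species has a prey at level 3, so no species reaches level 4.

3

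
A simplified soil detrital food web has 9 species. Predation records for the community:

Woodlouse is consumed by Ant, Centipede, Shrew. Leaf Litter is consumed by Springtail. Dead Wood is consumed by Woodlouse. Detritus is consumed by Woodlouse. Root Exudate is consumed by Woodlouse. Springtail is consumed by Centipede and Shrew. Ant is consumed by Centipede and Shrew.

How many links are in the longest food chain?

One longest chain: Dead Wood → Woodlouse → Ant → Shrew.
It has 4 species and 3 links.

3 links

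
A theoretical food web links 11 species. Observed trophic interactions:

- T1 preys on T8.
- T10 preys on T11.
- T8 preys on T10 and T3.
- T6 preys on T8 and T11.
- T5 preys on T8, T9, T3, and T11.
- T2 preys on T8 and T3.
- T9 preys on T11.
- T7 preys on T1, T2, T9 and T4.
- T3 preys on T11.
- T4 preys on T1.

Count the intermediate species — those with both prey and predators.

7

Intermediate species (has both prey and predators): T10, T9, T3, T8, T1, T2, T4.
Count: 7.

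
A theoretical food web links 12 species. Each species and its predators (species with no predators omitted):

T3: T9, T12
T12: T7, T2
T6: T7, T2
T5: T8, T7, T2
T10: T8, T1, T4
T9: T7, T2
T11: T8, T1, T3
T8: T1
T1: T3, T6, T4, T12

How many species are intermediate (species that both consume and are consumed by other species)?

6

Intermediate species (has both prey and predators): T8, T1, T3, T6, T9, T12.
Count: 6.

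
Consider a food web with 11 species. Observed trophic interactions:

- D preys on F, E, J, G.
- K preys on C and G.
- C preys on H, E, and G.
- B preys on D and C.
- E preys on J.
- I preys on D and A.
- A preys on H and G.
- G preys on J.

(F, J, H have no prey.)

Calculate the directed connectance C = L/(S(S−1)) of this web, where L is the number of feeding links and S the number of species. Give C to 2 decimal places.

The web has S = 11 species and L = 17 feeding links.
C = L / (S(S−1)) = 17 / 110 = 0.1545 ≈ 0.15.

C = 0.15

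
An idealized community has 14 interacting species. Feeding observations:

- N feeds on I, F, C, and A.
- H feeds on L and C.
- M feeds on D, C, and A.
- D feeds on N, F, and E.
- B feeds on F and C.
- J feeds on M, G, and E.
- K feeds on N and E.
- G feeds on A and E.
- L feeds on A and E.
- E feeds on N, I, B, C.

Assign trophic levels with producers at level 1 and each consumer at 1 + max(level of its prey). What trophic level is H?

Trophic level 5

C is a producer → level 1.
B eats C (level 1); other prey at levels: F 1 → level 2.
E eats B (level 2); other prey at levels: C 1, I 1, N 2 → level 3.
L eats E (level 3); other prey at levels: A 1 → level 4.
H eats L (level 4); other prey at levels: C 1 → level 5.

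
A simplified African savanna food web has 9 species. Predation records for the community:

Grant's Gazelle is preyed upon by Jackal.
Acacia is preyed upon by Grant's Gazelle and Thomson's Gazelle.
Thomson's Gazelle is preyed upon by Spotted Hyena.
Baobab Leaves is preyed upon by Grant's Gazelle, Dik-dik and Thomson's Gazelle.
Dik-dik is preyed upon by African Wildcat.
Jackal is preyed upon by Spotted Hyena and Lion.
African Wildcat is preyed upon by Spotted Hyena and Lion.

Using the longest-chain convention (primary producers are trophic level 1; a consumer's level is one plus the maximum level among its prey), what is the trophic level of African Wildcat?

Trophic level 3

Baobab Leaves is a producer → level 1.
Dik-dik eats Baobab Leaves → level 2.
African Wildcat eats Dik-dik → level 3.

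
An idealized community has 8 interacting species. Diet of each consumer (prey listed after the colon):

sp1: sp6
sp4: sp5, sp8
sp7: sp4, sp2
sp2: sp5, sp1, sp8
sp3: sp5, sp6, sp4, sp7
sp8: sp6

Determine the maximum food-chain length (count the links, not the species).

4 links

One longest chain: sp6 → sp8 → sp4 → sp7 → sp3.
It has 5 species and 4 links.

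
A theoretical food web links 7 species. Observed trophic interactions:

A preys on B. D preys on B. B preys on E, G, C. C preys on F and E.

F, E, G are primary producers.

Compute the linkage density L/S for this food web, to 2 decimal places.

L/S = 1.00

There are L = 7 links among S = 7 species.
L/S = 7/7 = 1.0000 ≈ 1.00.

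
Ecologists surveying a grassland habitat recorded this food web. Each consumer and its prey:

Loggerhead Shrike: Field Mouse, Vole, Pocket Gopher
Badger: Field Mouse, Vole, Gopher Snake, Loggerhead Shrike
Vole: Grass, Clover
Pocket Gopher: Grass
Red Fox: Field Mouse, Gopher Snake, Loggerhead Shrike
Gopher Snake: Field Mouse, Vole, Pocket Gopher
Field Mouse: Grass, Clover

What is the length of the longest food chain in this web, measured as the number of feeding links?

One longest chain: Grass → Field Mouse → Gopher Snake → Badger.
It has 4 species and 3 links.

3 links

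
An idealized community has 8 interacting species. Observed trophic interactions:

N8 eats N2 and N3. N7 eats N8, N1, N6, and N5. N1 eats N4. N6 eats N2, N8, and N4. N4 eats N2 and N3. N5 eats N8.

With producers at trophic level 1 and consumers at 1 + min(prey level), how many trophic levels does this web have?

3

Producers (level 1): N2, N3.
Following each consumer down to its lowest-level prey: N2 → N4 → N1 (levels 1 through 3).
All prey of N1 (N4 2) are at level 2 or above, so N1 is at level 1 + 2 = 3.
Every consumer has at least one prey at level 2 or below, so none exceeds level 3.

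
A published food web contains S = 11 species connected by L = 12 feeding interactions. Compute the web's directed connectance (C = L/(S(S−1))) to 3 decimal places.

The web has S = 11 species and L = 12 feeding links.
C = L / (S(S−1)) = 12 / 110 = 0.1091 ≈ 0.109.

C = 0.109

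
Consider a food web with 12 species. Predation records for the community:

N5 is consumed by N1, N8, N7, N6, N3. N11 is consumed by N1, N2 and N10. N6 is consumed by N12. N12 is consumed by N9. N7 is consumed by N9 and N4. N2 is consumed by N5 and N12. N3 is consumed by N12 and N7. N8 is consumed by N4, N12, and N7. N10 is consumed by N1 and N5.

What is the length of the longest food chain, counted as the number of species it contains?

One longest chain: N11 → N2 → N5 → N8 → N12 → N9.
It has 6 species and 5 links.

6 species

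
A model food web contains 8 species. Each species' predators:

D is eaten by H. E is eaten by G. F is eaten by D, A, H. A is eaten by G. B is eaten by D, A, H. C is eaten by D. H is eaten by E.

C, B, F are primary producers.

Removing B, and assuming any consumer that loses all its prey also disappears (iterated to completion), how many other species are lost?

0

Remove B.
Every predator of it retains at least one other prey: A still has F; D still has C, F; H still has F, D.
No consumer loses all prey, so no secondary extinctions occur.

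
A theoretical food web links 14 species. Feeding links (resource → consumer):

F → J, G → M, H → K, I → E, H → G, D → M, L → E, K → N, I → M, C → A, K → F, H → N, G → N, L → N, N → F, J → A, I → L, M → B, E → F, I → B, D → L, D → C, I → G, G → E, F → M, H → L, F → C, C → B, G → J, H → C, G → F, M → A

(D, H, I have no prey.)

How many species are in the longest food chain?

6 species

One longest chain: D → L → E → F → C → A.
It has 6 species and 5 links.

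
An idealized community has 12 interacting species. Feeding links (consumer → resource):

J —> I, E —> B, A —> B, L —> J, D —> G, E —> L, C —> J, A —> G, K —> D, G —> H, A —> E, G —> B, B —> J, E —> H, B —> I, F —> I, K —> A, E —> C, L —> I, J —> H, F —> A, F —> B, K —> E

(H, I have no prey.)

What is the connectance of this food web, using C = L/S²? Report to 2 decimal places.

C = 0.16

The web has S = 12 species and L = 23 feeding links.
C = L / S² = 23 / 144 = 0.1597 ≈ 0.16.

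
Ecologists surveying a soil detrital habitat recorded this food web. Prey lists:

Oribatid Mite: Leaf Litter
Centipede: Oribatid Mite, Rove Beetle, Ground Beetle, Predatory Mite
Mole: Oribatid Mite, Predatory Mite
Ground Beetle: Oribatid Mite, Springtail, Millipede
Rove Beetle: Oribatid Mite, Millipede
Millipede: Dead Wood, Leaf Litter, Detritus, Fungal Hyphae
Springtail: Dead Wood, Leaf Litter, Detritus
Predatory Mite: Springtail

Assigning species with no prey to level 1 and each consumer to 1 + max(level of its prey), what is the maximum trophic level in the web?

4

Basal resources (level 1): Dead Wood, Leaf Litter, Detritus, Fungal Hyphae.
Dead Wood → Springtail → Predatory Mite → Mole gives Mole level 4.
No species has a prey at level 4, so no species reaches level 5.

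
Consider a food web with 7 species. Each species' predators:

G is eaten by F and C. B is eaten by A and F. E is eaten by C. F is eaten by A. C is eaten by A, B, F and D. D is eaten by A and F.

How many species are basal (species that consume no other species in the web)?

2

Basal species (no prey listed): E, G.
Count: 2.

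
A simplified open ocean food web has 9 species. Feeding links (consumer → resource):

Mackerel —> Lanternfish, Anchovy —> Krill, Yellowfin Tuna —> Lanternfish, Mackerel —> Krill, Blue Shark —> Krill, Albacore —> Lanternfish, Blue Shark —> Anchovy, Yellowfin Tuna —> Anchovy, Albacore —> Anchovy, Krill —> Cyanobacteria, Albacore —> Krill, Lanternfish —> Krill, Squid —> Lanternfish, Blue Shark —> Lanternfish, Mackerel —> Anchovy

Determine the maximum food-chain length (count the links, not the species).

3 links

One longest chain: Cyanobacteria → Krill → Lanternfish → Blue Shark.
It has 4 species and 3 links.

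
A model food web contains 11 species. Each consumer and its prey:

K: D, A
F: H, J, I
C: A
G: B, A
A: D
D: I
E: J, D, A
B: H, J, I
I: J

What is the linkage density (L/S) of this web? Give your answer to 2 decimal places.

L/S = 1.55

There are L = 17 links among S = 11 species.
L/S = 17/11 = 1.5455 ≈ 1.55.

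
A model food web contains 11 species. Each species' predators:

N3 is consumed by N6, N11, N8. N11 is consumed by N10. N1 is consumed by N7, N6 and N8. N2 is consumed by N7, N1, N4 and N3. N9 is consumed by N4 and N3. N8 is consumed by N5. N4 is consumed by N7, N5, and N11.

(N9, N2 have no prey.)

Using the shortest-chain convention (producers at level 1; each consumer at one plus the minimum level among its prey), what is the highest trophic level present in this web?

4

Producers (level 1): N9, N2.
Following each consumer down to its lowest-level prey: N9 → N3 → N11 → N10 (levels 1 through 4).
All prey of N10 (N11 3) are at level 3 or above, so N10 is at level 1 + 3 = 4.
Every consumer has at least one prey at level 3 or below, so none exceeds level 4.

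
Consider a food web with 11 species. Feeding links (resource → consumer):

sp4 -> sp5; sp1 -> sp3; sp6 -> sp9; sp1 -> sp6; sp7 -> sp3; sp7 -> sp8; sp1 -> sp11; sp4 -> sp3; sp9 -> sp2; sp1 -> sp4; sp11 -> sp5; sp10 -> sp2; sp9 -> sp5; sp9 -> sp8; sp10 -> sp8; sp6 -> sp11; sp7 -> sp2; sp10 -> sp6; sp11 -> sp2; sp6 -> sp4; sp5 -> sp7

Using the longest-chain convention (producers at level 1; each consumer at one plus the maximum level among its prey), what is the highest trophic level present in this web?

6

Producers (level 1): sp10, sp1.
sp10 → sp6 → sp11 → sp5 → sp7 → sp3 gives sp3 level 6.
No species has a prey at level 6, so no species reaches level 7.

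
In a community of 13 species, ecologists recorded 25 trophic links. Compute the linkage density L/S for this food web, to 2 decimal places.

There are L = 25 links among S = 13 species.
L/S = 25/13 = 1.9231 ≈ 1.92.

L/S = 1.92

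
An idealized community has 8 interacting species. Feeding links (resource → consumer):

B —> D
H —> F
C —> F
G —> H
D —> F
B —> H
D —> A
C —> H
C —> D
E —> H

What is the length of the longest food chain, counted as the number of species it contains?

3 species

One longest chain: B → D → A.
It has 3 species and 2 links.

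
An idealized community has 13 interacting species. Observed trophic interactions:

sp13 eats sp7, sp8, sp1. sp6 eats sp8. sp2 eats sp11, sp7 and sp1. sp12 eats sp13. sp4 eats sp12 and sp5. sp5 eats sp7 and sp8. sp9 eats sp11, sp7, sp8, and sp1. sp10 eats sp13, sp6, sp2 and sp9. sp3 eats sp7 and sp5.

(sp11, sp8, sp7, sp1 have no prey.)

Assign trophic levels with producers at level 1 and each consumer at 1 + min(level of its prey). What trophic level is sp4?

sp8 is a producer → level 1.
sp5 eats sp8 → level 2.
sp4 eats sp5 → level 3.
No prey of sp4 is below level 2, so 3 is the minimum.

Trophic level 3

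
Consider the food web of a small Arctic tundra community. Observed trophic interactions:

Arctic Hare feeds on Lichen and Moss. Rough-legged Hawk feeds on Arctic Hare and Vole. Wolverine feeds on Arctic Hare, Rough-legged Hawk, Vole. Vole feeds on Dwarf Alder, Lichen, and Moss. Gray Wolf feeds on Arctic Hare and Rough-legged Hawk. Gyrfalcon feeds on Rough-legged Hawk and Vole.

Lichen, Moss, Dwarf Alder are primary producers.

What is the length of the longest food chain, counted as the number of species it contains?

One longest chain: Lichen → Arctic Hare → Rough-legged Hawk → Gyrfalcon.
It has 4 species and 3 links.

4 species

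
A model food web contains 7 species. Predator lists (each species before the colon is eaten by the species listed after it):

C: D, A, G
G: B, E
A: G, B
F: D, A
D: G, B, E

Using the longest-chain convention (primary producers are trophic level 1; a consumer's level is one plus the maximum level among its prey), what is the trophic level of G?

Trophic level 3

C is a producer → level 1.
D eats C (level 1); other prey at levels: F 1 → level 2.
G eats D (level 2); other prey at levels: C 1, A 2 → level 3.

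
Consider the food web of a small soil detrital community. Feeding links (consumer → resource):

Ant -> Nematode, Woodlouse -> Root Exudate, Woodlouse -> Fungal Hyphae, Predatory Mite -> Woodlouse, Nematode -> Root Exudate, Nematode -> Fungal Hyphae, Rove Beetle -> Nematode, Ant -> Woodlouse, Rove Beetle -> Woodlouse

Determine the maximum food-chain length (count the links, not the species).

2 links

One longest chain: Fungal Hyphae → Woodlouse → Predatory Mite.
It has 3 species and 2 links.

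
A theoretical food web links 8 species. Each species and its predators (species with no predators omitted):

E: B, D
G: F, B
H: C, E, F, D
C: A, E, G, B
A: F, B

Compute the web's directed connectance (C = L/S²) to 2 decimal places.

C = 0.22

The web has S = 8 species and L = 14 feeding links.
C = L / S² = 14 / 64 = 0.2188 ≈ 0.22.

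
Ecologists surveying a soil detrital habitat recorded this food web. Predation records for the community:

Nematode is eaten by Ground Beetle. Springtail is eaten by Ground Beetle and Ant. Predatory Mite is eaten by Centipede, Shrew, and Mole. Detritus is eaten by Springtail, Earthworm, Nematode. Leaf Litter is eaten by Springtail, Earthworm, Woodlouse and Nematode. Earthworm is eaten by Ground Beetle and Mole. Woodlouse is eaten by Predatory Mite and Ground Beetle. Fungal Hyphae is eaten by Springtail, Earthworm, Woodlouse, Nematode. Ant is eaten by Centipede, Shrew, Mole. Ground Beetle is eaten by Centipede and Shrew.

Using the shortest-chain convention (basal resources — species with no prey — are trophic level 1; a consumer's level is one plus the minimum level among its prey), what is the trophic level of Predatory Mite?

Fungal Hyphae has no prey (basal) → level 1.
Woodlouse eats Fungal Hyphae → level 2.
Predatory Mite eats Woodlouse → level 3.
No prey of Predatory Mite is below level 2, so 3 is the minimum.

Trophic level 3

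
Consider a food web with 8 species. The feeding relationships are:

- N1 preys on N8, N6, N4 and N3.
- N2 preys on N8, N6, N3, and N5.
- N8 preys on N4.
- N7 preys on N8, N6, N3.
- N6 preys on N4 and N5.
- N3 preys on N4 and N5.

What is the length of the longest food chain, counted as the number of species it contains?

One longest chain: N4 → N8 → N2.
It has 3 species and 2 links.

3 species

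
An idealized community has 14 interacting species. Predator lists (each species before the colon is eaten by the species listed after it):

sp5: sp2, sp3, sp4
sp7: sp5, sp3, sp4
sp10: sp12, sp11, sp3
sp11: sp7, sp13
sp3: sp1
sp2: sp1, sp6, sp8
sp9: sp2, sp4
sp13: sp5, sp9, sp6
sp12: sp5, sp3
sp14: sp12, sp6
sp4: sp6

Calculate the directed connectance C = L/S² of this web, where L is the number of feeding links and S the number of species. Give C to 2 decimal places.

The web has S = 14 species and L = 25 feeding links.
C = L / S² = 25 / 196 = 0.1276 ≈ 0.13.

C = 0.13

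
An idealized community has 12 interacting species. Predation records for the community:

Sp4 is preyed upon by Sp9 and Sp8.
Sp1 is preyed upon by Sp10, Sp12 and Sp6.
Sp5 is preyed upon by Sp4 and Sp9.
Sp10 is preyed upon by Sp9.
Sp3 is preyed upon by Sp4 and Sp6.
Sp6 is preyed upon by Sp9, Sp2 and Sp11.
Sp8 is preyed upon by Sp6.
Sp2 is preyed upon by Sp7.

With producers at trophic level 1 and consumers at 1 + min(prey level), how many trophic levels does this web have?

4

Producers (level 1): Sp3, Sp1, Sp5.
Following each consumer down to its lowest-level prey: Sp3 → Sp6 → Sp2 → Sp7 (levels 1 through 4).
All prey of Sp7 (Sp2 3) are at level 3 or above, so Sp7 is at level 1 + 3 = 4.
Every consumer has at least one prey at level 3 or below, so none exceeds level 4.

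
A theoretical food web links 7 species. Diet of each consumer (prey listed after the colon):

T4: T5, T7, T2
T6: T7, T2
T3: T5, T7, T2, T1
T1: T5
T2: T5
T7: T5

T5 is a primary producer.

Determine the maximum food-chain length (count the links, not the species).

One longest chain: T5 → T7 → T3.
It has 3 species and 2 links.

2 links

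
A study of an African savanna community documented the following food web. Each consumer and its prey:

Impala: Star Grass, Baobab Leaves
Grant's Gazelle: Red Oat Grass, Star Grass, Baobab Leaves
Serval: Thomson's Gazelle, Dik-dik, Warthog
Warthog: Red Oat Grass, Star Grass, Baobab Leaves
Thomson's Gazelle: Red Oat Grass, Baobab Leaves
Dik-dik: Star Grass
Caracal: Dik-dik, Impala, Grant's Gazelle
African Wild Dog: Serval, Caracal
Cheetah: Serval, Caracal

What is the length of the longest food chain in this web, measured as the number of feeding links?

3 links

One longest chain: Red Oat Grass → Thomson's Gazelle → Serval → African Wild Dog.
It has 4 species and 3 links.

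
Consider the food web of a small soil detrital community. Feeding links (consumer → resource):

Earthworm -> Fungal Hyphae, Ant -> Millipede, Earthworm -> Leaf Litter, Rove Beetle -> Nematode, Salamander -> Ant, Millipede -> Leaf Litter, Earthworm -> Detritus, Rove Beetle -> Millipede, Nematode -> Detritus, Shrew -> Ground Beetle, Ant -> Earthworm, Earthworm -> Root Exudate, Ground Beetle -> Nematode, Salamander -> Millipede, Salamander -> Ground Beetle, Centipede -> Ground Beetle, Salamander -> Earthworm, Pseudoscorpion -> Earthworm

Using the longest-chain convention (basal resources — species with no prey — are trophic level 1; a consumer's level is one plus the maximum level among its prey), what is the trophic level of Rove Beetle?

Trophic level 3

Leaf Litter has no prey (basal) → level 1.
Millipede eats Leaf Litter → level 2.
Rove Beetle eats Millipede (level 2); other prey at levels: Nematode 2 → level 3.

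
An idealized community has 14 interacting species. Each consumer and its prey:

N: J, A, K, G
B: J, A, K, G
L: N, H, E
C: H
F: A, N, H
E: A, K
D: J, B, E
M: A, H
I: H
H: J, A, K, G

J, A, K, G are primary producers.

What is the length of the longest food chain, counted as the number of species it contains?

3 species

One longest chain: J → H → C.
It has 3 species and 2 links.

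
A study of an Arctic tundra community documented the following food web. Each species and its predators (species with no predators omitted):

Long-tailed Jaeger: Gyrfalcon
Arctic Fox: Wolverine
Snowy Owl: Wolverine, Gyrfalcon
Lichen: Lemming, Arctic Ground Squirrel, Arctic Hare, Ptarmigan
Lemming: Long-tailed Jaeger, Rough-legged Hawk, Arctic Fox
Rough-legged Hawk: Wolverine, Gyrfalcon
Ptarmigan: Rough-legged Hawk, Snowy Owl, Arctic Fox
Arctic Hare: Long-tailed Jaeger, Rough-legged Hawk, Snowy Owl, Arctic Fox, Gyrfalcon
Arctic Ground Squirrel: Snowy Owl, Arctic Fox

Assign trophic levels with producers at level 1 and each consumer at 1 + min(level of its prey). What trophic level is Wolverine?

Trophic level 4

Lichen is a producer → level 1.
Lemming eats Lichen → level 2.
Arctic Fox eats Lemming → level 3.
Wolverine eats Arctic Fox → level 4.
No prey of Wolverine is below level 3, so 4 is the minimum.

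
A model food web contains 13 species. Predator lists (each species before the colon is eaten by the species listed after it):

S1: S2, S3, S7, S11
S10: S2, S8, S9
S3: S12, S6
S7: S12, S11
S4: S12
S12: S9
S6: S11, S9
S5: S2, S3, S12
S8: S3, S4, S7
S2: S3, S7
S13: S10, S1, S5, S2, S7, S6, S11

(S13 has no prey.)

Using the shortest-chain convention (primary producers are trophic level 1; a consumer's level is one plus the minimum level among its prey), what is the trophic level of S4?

Trophic level 4

S13 is a producer → level 1.
S10 eats S13 → level 2.
S8 eats S10 → level 3.
S4 eats S8 → level 4.
No prey of S4 is below level 3, so 4 is the minimum.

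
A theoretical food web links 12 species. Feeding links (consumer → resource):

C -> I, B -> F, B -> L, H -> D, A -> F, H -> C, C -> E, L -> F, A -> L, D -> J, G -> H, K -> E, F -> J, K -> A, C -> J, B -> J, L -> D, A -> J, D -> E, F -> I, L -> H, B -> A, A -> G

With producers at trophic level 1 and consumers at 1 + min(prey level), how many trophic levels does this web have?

Producers (level 1): E, I, J.
Following each consumer down to its lowest-level prey: E → C → H → G (levels 1 through 4).
All prey of G (H 3) are at level 3 or above, so G is at level 1 + 3 = 4.
Every consumer has at least one prey at level 3 or below, so none exceeds level 4.

4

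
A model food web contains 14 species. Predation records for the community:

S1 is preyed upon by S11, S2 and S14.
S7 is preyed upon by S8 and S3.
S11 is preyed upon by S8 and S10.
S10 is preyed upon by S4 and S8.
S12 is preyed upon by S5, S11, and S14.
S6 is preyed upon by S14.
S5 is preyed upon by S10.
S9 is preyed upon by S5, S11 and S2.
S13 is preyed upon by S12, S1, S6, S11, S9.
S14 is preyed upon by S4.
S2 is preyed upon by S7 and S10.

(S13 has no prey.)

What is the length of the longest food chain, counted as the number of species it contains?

5 species

One longest chain: S13 → S9 → S5 → S10 → S8.
It has 5 species and 4 links.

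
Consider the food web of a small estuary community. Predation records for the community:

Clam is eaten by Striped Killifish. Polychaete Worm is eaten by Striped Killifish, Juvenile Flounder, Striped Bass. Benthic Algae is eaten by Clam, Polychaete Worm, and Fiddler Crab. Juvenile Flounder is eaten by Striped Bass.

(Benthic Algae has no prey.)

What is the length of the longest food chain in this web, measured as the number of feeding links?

One longest chain: Benthic Algae → Polychaete Worm → Juvenile Flounder → Striped Bass.
It has 4 species and 3 links.

3 links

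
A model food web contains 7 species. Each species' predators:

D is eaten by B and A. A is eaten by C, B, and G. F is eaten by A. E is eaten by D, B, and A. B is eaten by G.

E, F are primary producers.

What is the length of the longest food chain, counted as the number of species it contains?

5 species

One longest chain: E → D → A → B → G.
It has 5 species and 4 links.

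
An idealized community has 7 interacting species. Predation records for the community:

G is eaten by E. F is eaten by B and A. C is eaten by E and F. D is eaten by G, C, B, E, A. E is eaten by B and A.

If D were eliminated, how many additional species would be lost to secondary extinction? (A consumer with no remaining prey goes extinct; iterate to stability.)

6

Remove D.
Round 1: C (all prey gone), G (all prey gone) → extinct.
Round 2: E (all prey gone), F (all prey gone) → extinct.
Round 3: B (all prey gone), A (all prey gone) → extinct.
No further losses. Total secondary extinctions: 6.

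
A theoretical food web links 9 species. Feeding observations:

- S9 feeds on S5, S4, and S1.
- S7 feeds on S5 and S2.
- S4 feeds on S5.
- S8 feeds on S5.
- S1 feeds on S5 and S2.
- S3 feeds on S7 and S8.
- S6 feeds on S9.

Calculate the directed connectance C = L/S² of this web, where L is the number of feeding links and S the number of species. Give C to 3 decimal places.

C = 0.148

The web has S = 9 species and L = 12 feeding links.
C = L / S² = 12 / 81 = 0.1481 ≈ 0.148.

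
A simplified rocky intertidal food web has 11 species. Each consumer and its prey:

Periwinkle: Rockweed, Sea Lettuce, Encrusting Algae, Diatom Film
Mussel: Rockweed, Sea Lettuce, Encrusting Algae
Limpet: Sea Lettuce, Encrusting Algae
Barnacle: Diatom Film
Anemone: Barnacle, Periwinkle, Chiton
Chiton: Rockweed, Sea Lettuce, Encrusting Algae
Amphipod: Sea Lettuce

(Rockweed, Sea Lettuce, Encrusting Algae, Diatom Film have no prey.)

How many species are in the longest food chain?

One longest chain: Rockweed → Chiton → Anemone.
It has 3 species and 2 links.

3 species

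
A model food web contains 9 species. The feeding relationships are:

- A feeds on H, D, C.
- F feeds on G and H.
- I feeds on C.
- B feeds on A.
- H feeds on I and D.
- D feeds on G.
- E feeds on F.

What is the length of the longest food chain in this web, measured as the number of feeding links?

One longest chain: G → D → H → F → E.
It has 5 species and 4 links.

4 links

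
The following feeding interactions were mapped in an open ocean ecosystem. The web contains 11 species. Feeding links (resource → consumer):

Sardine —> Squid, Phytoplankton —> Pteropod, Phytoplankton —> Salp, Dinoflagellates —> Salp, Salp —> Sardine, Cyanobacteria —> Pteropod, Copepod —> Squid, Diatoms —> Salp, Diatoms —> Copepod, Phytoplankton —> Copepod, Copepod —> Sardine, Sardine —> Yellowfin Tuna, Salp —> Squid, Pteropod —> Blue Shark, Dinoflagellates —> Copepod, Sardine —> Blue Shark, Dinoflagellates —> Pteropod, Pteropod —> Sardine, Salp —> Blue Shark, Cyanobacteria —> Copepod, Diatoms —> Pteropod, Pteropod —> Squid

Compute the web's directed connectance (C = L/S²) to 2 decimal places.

The web has S = 11 species and L = 22 feeding links.
C = L / S² = 22 / 121 = 0.1818 ≈ 0.18.

C = 0.18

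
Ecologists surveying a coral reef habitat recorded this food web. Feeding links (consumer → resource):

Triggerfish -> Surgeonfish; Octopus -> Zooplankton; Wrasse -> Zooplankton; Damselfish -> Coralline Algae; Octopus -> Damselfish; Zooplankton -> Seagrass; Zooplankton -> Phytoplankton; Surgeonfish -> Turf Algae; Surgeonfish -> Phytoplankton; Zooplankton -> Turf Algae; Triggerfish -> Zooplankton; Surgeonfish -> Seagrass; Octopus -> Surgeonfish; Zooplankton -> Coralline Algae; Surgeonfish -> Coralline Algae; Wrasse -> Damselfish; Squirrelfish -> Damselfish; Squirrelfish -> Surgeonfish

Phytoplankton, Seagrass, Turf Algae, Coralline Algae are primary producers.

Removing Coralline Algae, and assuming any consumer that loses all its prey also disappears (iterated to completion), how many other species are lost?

Remove Coralline Algae.
Round 1: Damselfish (all prey gone) → extinct.
No further losses. Total secondary extinctions: 1.

1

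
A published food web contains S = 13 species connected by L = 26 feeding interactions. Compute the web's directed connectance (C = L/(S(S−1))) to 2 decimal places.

C = 0.17

The web has S = 13 species and L = 26 feeding links.
C = L / (S(S−1)) = 26 / 156 = 0.1667 ≈ 0.17.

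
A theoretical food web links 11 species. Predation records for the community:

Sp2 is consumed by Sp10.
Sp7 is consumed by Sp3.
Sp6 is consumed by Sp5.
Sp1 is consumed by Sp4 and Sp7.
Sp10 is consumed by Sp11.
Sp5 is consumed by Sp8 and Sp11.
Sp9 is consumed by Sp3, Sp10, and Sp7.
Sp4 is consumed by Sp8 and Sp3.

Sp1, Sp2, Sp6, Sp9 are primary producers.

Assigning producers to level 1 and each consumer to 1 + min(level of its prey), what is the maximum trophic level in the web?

3

Producers (level 1): Sp1, Sp2, Sp6, Sp9.
Following each consumer down to its lowest-level prey: Sp1 → Sp4 → Sp8 (levels 1 through 3).
All prey of Sp8 (Sp4 2, Sp5 2) are at level 2 or above, so Sp8 is at level 1 + 2 = 3.
Every consumer has at least one prey at level 2 or below, so none exceeds level 3.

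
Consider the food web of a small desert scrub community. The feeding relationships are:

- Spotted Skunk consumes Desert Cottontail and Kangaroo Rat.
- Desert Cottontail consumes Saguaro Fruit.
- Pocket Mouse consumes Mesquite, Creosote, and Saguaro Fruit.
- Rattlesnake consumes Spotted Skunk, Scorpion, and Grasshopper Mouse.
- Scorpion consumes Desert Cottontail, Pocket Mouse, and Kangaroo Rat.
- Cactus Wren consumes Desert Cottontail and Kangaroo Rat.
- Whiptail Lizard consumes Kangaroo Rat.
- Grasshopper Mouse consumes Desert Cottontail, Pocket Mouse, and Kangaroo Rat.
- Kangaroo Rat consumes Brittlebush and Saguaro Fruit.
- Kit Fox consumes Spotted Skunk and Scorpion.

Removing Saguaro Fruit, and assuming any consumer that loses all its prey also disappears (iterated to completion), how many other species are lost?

Remove Saguaro Fruit.
Round 1: Desert Cottontail (all prey gone) → extinct.
No further losses. Total secondary extinctions: 1.

1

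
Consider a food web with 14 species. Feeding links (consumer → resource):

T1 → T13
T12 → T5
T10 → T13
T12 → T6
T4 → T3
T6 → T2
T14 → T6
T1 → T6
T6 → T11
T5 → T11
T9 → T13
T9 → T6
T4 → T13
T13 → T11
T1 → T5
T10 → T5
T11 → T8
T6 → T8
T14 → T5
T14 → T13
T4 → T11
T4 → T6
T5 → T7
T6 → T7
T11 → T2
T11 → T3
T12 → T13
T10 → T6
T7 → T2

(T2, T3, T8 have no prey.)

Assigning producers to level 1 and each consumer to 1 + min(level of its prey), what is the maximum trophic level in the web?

3

Producers (level 1): T2, T3, T8.
Following each consumer down to its lowest-level prey: T2 → T6 → T9 (levels 1 through 3).
All prey of T9 (T6 2, T13 3) are at level 2 or above, so T9 is at level 1 + 2 = 3.
Every consumer has at least one prey at level 2 or below, so none exceeds level 3.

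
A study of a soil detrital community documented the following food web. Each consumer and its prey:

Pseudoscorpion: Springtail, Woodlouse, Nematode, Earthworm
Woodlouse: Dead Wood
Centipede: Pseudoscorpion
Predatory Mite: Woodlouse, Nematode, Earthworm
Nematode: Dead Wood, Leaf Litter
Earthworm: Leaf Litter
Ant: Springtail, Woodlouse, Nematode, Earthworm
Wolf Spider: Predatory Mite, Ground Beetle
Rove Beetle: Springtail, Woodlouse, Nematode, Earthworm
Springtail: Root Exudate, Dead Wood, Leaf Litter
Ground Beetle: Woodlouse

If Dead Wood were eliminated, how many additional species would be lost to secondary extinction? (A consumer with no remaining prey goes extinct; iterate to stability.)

Remove Dead Wood.
Round 1: Woodlouse (all prey gone) → extinct.
Round 2: Ground Beetle (all prey gone) → extinct.
No further losses. Total secondary extinctions: 2.

2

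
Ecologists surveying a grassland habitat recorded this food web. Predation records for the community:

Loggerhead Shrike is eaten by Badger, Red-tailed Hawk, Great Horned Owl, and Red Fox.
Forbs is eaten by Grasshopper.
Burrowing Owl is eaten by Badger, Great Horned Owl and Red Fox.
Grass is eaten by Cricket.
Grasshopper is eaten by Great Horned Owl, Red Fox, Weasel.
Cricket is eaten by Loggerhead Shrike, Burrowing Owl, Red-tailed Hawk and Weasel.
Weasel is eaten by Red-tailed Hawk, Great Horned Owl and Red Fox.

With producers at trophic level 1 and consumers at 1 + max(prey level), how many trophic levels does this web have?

4

Producers (level 1): Forbs, Grass.
Grass → Cricket → Loggerhead Shrike → Red-tailed Hawk gives Red-tailed Hawk level 4.
No species has a prey at level 4, so no species reaches level 5.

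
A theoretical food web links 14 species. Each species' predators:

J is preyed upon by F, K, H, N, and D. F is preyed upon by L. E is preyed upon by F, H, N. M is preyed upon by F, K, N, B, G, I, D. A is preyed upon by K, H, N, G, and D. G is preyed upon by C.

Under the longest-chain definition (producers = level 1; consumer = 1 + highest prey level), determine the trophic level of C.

Trophic level 3

A is a producer → level 1.
G eats A (level 1); other prey at levels: M 1 → level 2.
C eats G → level 3.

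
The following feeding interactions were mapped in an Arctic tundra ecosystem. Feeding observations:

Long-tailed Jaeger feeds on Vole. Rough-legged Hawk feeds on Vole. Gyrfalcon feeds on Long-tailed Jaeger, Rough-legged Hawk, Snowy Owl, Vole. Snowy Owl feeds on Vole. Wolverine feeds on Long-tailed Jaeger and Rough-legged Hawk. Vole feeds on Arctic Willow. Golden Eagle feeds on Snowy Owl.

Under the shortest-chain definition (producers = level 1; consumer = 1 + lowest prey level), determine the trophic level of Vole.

Trophic level 2

Arctic Willow is a producer → level 1.
Vole eats Arctic Willow → level 2.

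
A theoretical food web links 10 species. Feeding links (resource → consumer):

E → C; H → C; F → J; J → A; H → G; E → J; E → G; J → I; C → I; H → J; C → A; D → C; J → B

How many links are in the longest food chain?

2 links

One longest chain: E → J → B.
It has 3 species and 2 links.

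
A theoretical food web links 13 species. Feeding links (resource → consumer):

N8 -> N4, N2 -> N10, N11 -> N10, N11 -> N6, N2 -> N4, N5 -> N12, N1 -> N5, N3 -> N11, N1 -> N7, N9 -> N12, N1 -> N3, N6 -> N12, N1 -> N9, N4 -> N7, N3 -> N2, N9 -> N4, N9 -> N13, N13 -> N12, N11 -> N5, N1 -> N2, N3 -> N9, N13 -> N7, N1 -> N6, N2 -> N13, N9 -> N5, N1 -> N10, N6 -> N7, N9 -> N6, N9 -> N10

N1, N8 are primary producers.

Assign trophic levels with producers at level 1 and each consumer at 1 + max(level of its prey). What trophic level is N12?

Trophic level 5

N1 is a producer → level 1.
N3 eats N1 → level 2.
N11 eats N3 → level 3.
N6 eats N11 (level 3); other prey at levels: N1 1, N9 3 → level 4.
N12 eats N6 (level 4); other prey at levels: N9 3, N13 4, N5 4 → level 5.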